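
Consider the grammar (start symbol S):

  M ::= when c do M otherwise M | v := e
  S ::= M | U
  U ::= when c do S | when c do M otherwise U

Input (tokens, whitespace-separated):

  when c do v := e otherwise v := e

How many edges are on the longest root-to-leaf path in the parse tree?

3

[S [M when c do [M v := e] otherwise [M v := e]]]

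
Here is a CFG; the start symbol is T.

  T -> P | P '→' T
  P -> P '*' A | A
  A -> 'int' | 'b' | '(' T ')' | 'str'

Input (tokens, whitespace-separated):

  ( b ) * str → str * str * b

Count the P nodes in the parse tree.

[T [P [P [A ( [T [P [A b]]] )]] * [A str]] → [T [P [P [P [A str]] * [A str]] * [A b]]]]

6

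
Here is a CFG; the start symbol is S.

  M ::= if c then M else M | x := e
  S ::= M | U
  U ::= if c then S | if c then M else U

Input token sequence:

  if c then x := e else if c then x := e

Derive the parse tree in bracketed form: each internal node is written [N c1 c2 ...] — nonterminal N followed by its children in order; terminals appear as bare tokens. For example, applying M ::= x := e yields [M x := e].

[S [U if c then [M x := e] else [U if c then [S [M x := e]]]]]

S
U
if c then M else U
if c then x := e else U
if c then x := e else if c then S
if c then x := e else if c then M
if c then x := e else if c then x := e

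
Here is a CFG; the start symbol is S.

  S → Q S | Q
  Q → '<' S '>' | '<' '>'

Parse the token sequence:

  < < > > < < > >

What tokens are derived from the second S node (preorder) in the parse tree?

< >

[S [Q < [S [Q < >]] >] [S [Q < [S [Q < >]] >]]]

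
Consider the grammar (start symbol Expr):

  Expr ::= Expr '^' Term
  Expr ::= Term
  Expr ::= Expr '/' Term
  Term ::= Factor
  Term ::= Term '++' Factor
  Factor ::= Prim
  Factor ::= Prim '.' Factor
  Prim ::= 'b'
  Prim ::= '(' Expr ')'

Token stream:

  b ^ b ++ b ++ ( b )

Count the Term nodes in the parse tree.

[Expr [Expr [Term [Factor [Prim b]]]] ^ [Term [Term [Term [Factor [Prim b]]] ++ [Factor [Prim b]]] ++ [Factor [Prim ( [Expr [Term [Factor [Prim b]]]] )]]]]

5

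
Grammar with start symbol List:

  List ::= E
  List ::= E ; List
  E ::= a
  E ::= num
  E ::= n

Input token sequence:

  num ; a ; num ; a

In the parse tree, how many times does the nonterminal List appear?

4

[List [E num] ; [List [E a] ; [List [E num] ; [List [E a]]]]]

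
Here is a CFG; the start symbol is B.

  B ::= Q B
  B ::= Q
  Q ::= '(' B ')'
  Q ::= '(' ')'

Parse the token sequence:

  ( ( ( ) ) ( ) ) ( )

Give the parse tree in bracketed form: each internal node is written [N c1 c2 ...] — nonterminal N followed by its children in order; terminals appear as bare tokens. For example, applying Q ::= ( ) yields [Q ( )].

[B [Q ( [B [Q ( [B [Q ( )]] )] [B [Q ( )]]] )] [B [Q ( )]]]

B
Q B
( B ) B
( Q B ) B
( ( B ) B ) B
( ( Q ) B ) B
( ( ( ) ) B ) B
( ( ( ) ) Q ) B
( ( ( ) ) ( ) ) B
( ( ( ) ) ( ) ) Q
( ( ( ) ) ( ) ) ( )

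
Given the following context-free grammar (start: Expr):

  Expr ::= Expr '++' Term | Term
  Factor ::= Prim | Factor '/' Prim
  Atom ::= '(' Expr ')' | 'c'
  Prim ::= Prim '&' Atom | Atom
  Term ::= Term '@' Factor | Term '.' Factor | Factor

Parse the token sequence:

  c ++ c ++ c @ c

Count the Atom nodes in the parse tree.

[Expr [Expr [Expr [Term [Factor [Prim [Atom c]]]]] ++ [Term [Factor [Prim [Atom c]]]]] ++ [Term [Term [Factor [Prim [Atom c]]]] @ [Factor [Prim [Atom c]]]]]

4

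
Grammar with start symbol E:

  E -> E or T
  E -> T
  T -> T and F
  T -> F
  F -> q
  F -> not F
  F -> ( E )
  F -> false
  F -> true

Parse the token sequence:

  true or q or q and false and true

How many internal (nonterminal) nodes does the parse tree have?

13

[E [E [E [T [F true]]] or [T [F q]]] or [T [T [T [F q]] and [F false]] and [F true]]]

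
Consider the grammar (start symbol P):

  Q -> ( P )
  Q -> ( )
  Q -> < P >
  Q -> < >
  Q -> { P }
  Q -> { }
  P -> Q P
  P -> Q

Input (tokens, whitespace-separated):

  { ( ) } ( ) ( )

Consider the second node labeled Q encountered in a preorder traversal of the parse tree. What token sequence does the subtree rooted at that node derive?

[P [Q { [P [Q ( )]] }] [P [Q ( )] [P [Q ( )]]]]

( )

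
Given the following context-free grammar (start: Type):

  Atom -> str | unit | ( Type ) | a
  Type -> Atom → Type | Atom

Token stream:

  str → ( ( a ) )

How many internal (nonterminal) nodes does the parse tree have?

[Type [Atom str] → [Type [Atom ( [Type [Atom ( [Type [Atom a]] )]] )]]]

8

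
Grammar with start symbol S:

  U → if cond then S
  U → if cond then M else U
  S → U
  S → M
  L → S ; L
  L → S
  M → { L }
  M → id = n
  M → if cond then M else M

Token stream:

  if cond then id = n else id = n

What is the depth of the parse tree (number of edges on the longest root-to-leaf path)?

[S [M if cond then [M id = n] else [M id = n]]]

3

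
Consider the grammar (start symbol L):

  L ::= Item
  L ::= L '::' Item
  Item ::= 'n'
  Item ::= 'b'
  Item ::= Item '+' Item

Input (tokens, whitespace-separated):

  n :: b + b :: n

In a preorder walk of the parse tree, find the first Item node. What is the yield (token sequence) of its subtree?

n

[L [L [L [Item n]] :: [Item [Item b] + [Item b]]] :: [Item n]]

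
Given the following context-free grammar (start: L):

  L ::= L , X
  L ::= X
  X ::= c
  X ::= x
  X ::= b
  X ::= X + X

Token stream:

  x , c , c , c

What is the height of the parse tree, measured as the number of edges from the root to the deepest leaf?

5

[L [L [L [L [X x]] , [X c]] , [X c]] , [X c]]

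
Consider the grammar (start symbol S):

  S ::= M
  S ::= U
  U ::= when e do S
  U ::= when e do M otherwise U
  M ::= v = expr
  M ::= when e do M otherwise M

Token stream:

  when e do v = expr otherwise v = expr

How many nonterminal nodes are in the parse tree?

[S [M when e do [M v = expr] otherwise [M v = expr]]]

4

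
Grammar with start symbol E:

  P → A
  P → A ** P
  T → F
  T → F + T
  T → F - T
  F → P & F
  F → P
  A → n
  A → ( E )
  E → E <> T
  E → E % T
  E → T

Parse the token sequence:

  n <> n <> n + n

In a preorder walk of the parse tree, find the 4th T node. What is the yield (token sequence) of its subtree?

n

[E [E [E [T [F [P [A n]]]]] <> [T [F [P [A n]]]]] <> [T [F [P [A n]]] + [T [F [P [A n]]]]]]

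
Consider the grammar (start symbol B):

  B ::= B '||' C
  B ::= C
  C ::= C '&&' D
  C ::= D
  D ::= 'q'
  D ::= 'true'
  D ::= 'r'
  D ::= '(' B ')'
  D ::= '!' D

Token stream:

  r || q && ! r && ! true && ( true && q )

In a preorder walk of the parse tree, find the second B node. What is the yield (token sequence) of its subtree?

[B [B [C [D r]]] || [C [C [C [C [D q]] && [D ! [D r]]] && [D ! [D true]]] && [D ( [B [C [C [D true]] && [D q]]] )]]]

r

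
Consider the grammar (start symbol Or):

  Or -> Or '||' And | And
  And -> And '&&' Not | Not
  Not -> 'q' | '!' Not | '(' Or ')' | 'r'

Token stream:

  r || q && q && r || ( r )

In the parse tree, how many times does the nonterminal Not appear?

[Or [Or [Or [And [Not r]]] || [And [And [And [Not q]] && [Not q]] && [Not r]]] || [And [Not ( [Or [And [Not r]]] )]]]

6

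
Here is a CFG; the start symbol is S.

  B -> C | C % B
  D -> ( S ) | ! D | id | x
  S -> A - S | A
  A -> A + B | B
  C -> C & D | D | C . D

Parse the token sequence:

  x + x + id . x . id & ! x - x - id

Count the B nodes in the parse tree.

5

[S [A [A [A [B [C [D x]]]] + [B [C [D x]]]] + [B [C [C [C [C [D id]] . [D x]] . [D id]] & [D ! [D x]]]]] - [S [A [B [C [D x]]]] - [S [A [B [C [D id]]]]]]]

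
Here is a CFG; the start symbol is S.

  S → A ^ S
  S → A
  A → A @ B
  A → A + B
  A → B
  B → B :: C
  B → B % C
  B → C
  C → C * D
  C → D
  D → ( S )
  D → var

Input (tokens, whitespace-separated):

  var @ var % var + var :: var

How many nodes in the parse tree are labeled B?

5

[S [A [A [A [B [C [D var]]]] @ [B [B [C [D var]]] % [C [D var]]]] + [B [B [C [D var]]] :: [C [D var]]]]]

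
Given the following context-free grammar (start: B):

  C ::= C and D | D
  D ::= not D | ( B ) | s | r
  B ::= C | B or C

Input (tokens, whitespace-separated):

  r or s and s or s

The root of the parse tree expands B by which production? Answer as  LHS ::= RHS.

B ::= B or C

[B [B [B [C [D r]]] or [C [C [D s]] and [D s]]] or [C [D s]]]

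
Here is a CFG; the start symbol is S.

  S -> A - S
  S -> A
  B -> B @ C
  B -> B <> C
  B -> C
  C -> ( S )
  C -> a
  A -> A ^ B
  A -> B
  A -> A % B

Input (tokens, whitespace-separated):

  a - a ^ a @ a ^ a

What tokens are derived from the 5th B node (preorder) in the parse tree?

[S [A [B [C a]]] - [S [A [A [A [B [C a]]] ^ [B [B [C a]] @ [C a]]] ^ [B [C a]]]]]

a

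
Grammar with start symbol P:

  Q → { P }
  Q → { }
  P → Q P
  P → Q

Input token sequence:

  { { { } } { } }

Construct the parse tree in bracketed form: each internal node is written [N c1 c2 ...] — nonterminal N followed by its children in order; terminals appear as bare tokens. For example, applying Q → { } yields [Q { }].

P
Q
{ P }
{ Q P }
{ { P } P }
{ { Q } P }
{ { { } } P }
{ { { } } Q }
{ { { } } { } }

[P [Q { [P [Q { [P [Q { }]] }] [P [Q { }]]] }]]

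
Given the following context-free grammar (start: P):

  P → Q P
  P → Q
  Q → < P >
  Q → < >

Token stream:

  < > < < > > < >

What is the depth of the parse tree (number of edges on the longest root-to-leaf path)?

[P [Q < >] [P [Q < [P [Q < >]] >] [P [Q < >]]]]

5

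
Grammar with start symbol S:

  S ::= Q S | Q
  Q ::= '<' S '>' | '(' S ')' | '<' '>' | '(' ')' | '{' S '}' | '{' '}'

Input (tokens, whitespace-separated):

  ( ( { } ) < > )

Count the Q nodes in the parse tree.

4

[S [Q ( [S [Q ( [S [Q { }]] )] [S [Q < >]]] )]]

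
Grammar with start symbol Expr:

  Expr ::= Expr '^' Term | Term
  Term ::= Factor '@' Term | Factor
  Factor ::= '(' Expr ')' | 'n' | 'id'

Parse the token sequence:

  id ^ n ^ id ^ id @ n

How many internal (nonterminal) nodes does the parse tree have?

[Expr [Expr [Expr [Expr [Term [Factor id]]] ^ [Term [Factor n]]] ^ [Term [Factor id]]] ^ [Term [Factor id] @ [Term [Factor n]]]]

14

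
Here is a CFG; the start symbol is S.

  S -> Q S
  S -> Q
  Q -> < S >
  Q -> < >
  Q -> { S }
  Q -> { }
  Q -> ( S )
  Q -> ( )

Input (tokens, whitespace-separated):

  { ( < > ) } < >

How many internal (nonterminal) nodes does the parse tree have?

8

[S [Q { [S [Q ( [S [Q < >]] )]] }] [S [Q < >]]]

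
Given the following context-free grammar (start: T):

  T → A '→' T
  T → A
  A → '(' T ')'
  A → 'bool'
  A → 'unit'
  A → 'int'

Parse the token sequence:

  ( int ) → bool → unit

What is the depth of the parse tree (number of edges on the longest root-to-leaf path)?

4

[T [A ( [T [A int]] )] → [T [A bool] → [T [A unit]]]]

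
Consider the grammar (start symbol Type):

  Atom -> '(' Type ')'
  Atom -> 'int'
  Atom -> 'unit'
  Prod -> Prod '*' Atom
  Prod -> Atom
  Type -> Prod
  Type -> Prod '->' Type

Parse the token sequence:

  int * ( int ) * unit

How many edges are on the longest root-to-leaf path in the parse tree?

7

[Type [Prod [Prod [Prod [Atom int]] * [Atom ( [Type [Prod [Atom int]]] )]] * [Atom unit]]]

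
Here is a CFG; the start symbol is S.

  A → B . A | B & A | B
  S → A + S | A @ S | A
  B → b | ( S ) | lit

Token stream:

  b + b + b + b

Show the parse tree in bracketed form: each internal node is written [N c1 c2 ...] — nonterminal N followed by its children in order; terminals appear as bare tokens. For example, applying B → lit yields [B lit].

S
A + S
B + S
b + S
b + A + S
b + B + S
b + b + S
b + b + A + S
b + b + B + S
b + b + b + S
b + b + b + A
b + b + b + B
b + b + b + b

[S [A [B b]] + [S [A [B b]] + [S [A [B b]] + [S [A [B b]]]]]]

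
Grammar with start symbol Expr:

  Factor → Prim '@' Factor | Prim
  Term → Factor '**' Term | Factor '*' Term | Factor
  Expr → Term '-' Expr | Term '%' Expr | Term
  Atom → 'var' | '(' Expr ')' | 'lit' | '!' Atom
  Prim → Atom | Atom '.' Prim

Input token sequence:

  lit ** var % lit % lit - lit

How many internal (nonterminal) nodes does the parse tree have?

[Expr [Term [Factor [Prim [Atom lit]]] ** [Term [Factor [Prim [Atom var]]]]] % [Expr [Term [Factor [Prim [Atom lit]]]] % [Expr [Term [Factor [Prim [Atom lit]]]] - [Expr [Term [Factor [Prim [Atom lit]]]]]]]]

24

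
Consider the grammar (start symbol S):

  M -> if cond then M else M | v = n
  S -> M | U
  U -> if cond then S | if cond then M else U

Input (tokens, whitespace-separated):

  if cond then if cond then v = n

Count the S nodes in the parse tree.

3

[S [U if cond then [S [U if cond then [S [M v = n]]]]]]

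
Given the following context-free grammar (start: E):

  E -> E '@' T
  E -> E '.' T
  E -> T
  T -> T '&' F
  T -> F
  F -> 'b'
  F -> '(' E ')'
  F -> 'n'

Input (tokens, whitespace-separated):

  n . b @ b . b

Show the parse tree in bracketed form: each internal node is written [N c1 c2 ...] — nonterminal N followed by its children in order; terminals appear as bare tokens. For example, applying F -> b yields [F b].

[E [E [E [E [T [F n]]] . [T [F b]]] @ [T [F b]]] . [T [F b]]]

E
E . T
E @ T . T
E . T @ T . T
T . T @ T . T
F . T @ T . T
n . T @ T . T
n . F @ T . T
n . b @ T . T
n . b @ F . T
n . b @ b . T
n . b @ b . F
n . b @ b . b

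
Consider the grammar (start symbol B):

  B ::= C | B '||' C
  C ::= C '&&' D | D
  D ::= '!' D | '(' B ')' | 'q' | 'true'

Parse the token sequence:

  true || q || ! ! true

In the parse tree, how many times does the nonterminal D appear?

[B [B [B [C [D true]]] || [C [D q]]] || [C [D ! [D ! [D true]]]]]

5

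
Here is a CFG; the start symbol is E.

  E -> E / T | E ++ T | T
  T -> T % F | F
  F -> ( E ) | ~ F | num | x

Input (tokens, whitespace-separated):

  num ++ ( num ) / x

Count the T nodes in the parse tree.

[E [E [E [T [F num]]] ++ [T [F ( [E [T [F num]]] )]]] / [T [F x]]]

4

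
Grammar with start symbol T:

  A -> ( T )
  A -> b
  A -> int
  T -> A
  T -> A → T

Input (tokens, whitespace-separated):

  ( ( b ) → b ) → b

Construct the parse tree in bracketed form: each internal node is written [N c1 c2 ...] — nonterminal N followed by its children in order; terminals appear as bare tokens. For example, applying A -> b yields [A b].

T
A → T
( T ) → T
( A → T ) → T
( ( T ) → T ) → T
( ( A ) → T ) → T
( ( b ) → T ) → T
( ( b ) → A ) → T
( ( b ) → b ) → T
( ( b ) → b ) → A
( ( b ) → b ) → b

[T [A ( [T [A ( [T [A b]] )] → [T [A b]]] )] → [T [A b]]]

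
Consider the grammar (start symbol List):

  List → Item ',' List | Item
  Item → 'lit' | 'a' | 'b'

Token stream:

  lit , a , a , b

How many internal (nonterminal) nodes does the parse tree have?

[List [Item lit] , [List [Item a] , [List [Item a] , [List [Item b]]]]]

8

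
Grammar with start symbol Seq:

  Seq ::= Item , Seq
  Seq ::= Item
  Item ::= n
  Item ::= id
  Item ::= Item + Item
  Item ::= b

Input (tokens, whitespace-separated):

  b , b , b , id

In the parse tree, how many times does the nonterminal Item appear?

[Seq [Item b] , [Seq [Item b] , [Seq [Item b] , [Seq [Item id]]]]]

4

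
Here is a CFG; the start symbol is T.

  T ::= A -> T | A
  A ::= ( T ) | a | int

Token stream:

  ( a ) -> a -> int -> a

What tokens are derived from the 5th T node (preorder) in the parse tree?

a

[T [A ( [T [A a]] )] -> [T [A a] -> [T [A int] -> [T [A a]]]]]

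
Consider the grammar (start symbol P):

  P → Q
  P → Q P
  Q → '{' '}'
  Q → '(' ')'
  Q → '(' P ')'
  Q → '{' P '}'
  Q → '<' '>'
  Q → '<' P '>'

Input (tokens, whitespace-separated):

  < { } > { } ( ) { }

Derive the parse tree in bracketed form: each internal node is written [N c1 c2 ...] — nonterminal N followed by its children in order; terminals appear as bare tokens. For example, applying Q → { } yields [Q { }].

P
Q P
< P > P
< Q > P
< { } > P
< { } > Q P
< { } > { } P
< { } > { } Q P
< { } > { } ( ) P
< { } > { } ( ) Q
< { } > { } ( ) { }

[P [Q < [P [Q { }]] >] [P [Q { }] [P [Q ( )] [P [Q { }]]]]]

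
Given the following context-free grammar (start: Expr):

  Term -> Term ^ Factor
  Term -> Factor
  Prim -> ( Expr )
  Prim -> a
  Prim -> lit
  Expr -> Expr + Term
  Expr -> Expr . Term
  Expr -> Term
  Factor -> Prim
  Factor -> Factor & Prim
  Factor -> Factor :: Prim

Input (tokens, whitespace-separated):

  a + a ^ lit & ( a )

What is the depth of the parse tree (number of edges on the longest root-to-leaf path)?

[Expr [Expr [Term [Factor [Prim a]]]] + [Term [Term [Factor [Prim a]]] ^ [Factor [Factor [Prim lit]] & [Prim ( [Expr [Term [Factor [Prim a]]]] )]]]]

8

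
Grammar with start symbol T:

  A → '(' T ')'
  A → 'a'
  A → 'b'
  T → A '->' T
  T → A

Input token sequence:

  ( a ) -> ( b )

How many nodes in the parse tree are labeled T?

[T [A ( [T [A a]] )] -> [T [A ( [T [A b]] )]]]

4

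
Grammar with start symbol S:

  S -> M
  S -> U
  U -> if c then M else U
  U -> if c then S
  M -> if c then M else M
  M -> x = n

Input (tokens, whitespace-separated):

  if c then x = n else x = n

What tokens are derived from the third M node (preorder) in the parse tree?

x = n

[S [M if c then [M x = n] else [M x = n]]]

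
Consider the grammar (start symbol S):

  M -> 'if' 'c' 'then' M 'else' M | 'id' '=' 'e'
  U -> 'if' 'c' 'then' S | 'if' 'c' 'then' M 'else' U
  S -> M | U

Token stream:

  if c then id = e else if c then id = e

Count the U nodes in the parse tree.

2

[S [U if c then [M id = e] else [U if c then [S [M id = e]]]]]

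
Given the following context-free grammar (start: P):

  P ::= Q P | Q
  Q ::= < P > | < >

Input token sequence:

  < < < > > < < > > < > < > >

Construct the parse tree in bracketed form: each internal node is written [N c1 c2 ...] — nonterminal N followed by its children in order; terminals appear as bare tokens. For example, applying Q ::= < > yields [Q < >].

[P [Q < [P [Q < [P [Q < >]] >] [P [Q < [P [Q < >]] >] [P [Q < >] [P [Q < >]]]]] >]]

P
Q
< P >
< Q P >
< < P > P >
< < Q > P >
< < < > > P >
< < < > > Q P >
< < < > > < P > P >
< < < > > < Q > P >
< < < > > < < > > P >
< < < > > < < > > Q P >
< < < > > < < > > < > P >
< < < > > < < > > < > Q >
< < < > > < < > > < > < > >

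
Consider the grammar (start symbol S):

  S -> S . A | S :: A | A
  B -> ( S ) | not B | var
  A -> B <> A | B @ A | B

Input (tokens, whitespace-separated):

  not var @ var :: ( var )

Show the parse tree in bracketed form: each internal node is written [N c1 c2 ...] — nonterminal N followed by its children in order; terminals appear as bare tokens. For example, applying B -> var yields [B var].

S
S :: A
A :: A
B @ A :: A
not B @ A :: A
not var @ A :: A
not var @ B :: A
not var @ var :: A
not var @ var :: B
not var @ var :: ( S )
not var @ var :: ( A )
not var @ var :: ( B )
not var @ var :: ( var )

[S [S [A [B not [B var]] @ [A [B var]]]] :: [A [B ( [S [A [B var]]] )]]]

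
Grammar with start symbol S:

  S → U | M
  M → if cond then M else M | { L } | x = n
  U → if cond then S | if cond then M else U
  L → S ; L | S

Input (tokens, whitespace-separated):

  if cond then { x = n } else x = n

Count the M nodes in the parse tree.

[S [M if cond then [M { [L [S [M x = n]]] }] else [M x = n]]]

4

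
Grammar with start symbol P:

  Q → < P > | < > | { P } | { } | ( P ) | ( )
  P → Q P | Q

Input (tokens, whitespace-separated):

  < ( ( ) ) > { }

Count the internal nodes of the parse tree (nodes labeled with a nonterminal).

[P [Q < [P [Q ( [P [Q ( )]] )]] >] [P [Q { }]]]

8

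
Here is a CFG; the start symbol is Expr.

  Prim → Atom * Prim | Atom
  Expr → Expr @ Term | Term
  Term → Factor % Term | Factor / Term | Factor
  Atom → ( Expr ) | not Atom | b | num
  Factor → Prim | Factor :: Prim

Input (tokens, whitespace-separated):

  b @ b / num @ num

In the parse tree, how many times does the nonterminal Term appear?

4

[Expr [Expr [Expr [Term [Factor [Prim [Atom b]]]]] @ [Term [Factor [Prim [Atom b]]] / [Term [Factor [Prim [Atom num]]]]]] @ [Term [Factor [Prim [Atom num]]]]]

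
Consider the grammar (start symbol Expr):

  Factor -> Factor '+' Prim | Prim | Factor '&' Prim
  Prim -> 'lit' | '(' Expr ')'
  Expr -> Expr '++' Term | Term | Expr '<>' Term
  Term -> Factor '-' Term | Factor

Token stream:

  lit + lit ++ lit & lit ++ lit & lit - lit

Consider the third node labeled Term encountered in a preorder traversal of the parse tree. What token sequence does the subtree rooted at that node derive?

lit & lit - lit

[Expr [Expr [Expr [Term [Factor [Factor [Prim lit]] + [Prim lit]]]] ++ [Term [Factor [Factor [Prim lit]] & [Prim lit]]]] ++ [Term [Factor [Factor [Prim lit]] & [Prim lit]] - [Term [Factor [Prim lit]]]]]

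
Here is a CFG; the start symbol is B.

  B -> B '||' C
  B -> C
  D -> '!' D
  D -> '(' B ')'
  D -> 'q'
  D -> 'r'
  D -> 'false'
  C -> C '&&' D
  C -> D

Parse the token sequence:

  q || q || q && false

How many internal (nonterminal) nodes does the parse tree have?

11

[B [B [B [C [D q]]] || [C [D q]]] || [C [C [D q]] && [D false]]]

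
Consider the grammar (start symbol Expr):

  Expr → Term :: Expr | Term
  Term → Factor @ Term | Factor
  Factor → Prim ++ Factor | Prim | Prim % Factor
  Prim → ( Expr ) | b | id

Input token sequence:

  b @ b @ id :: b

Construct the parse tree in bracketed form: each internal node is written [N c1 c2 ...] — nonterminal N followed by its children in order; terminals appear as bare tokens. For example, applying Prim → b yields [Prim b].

Expr
Term :: Expr
Factor @ Term :: Expr
Prim @ Term :: Expr
b @ Term :: Expr
b @ Factor @ Term :: Expr
b @ Prim @ Term :: Expr
b @ b @ Term :: Expr
b @ b @ Factor :: Expr
b @ b @ Prim :: Expr
b @ b @ id :: Expr
b @ b @ id :: Term
b @ b @ id :: Factor
b @ b @ id :: Prim
b @ b @ id :: b

[Expr [Term [Factor [Prim b]] @ [Term [Factor [Prim b]] @ [Term [Factor [Prim id]]]]] :: [Expr [Term [Factor [Prim b]]]]]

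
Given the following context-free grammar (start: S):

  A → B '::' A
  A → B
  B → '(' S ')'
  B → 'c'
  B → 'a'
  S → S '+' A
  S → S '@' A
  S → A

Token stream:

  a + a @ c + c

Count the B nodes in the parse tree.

[S [S [S [S [A [B a]]] + [A [B a]]] @ [A [B c]]] + [A [B c]]]

4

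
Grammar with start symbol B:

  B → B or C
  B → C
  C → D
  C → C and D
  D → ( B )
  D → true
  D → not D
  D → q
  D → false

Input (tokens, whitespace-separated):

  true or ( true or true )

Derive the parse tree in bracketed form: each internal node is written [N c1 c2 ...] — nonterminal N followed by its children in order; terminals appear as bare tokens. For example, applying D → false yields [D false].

[B [B [C [D true]]] or [C [D ( [B [B [C [D true]]] or [C [D true]]] )]]]

B
B or C
C or C
D or C
true or C
true or D
true or ( B )
true or ( B or C )
true or ( C or C )
true or ( D or C )
true or ( true or C )
true or ( true or D )
true or ( true or true )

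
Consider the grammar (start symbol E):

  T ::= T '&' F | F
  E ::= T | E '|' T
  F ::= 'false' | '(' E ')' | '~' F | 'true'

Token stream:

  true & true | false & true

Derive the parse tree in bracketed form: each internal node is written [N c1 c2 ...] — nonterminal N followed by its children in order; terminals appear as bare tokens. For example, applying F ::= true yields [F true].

E
E | T
T | T
T & F | T
F & F | T
true & F | T
true & true | T
true & true | T & F
true & true | F & F
true & true | false & F
true & true | false & true

[E [E [T [T [F true]] & [F true]]] | [T [T [F false]] & [F true]]]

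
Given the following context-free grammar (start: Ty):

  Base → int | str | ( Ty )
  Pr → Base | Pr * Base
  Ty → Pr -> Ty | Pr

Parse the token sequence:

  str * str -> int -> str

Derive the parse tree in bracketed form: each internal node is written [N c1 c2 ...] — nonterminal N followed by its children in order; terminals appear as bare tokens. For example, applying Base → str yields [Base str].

[Ty [Pr [Pr [Base str]] * [Base str]] -> [Ty [Pr [Base int]] -> [Ty [Pr [Base str]]]]]

Ty
Pr -> Ty
Pr * Base -> Ty
Base * Base -> Ty
str * Base -> Ty
str * str -> Ty
str * str -> Pr -> Ty
str * str -> Base -> Ty
str * str -> int -> Ty
str * str -> int -> Pr
str * str -> int -> Base
str * str -> int -> str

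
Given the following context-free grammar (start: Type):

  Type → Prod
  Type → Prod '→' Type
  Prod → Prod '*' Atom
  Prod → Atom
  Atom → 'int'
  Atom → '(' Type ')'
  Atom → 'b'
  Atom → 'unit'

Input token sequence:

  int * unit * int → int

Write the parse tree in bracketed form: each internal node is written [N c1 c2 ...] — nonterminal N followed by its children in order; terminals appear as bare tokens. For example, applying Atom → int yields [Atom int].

Type
Prod → Type
Prod * Atom → Type
Prod * Atom * Atom → Type
Atom * Atom * Atom → Type
int * Atom * Atom → Type
int * unit * Atom → Type
int * unit * int → Type
int * unit * int → Prod
int * unit * int → Atom
int * unit * int → int

[Type [Prod [Prod [Prod [Atom int]] * [Atom unit]] * [Atom int]] → [Type [Prod [Atom int]]]]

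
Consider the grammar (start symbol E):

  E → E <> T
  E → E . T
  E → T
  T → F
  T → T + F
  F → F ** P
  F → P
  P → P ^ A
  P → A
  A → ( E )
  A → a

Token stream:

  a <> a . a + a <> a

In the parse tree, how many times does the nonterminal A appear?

[E [E [E [E [T [F [P [A a]]]]] <> [T [F [P [A a]]]]] . [T [T [F [P [A a]]]] + [F [P [A a]]]]] <> [T [F [P [A a]]]]]

5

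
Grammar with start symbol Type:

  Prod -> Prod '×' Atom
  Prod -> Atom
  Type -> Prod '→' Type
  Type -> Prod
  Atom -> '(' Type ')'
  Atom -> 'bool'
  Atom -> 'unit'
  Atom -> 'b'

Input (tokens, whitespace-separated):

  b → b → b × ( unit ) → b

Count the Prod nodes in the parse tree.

6

[Type [Prod [Atom b]] → [Type [Prod [Atom b]] → [Type [Prod [Prod [Atom b]] × [Atom ( [Type [Prod [Atom unit]]] )]] → [Type [Prod [Atom b]]]]]]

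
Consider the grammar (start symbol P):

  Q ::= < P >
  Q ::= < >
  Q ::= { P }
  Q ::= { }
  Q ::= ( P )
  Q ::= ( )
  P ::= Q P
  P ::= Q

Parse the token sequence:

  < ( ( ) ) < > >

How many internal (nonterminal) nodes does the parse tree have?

8

[P [Q < [P [Q ( [P [Q ( )]] )] [P [Q < >]]] >]]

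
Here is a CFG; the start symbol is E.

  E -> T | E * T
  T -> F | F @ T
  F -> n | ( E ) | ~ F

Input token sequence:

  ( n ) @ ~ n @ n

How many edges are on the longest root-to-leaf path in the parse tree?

[E [T [F ( [E [T [F n]]] )] @ [T [F ~ [F n]] @ [T [F n]]]]]

6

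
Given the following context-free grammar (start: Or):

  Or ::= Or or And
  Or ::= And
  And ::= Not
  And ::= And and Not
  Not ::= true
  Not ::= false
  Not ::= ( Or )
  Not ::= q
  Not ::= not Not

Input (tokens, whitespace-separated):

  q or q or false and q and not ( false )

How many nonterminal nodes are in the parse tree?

[Or [Or [Or [And [Not q]]] or [And [Not q]]] or [And [And [And [Not false]] and [Not q]] and [Not not [Not ( [Or [And [Not false]]] )]]]]

17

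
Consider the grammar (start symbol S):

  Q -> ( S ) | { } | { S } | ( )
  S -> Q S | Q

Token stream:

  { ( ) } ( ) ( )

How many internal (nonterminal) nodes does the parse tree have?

8

[S [Q { [S [Q ( )]] }] [S [Q ( )] [S [Q ( )]]]]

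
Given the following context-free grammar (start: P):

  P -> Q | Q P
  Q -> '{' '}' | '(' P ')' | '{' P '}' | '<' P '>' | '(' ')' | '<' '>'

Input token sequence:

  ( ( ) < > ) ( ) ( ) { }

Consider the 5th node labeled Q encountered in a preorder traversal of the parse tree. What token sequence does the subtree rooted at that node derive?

( )

[P [Q ( [P [Q ( )] [P [Q < >]]] )] [P [Q ( )] [P [Q ( )] [P [Q { }]]]]]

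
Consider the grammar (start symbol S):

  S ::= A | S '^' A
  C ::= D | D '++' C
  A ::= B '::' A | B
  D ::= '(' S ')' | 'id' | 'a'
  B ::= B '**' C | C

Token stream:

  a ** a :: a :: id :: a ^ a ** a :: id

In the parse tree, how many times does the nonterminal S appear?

2

[S [S [A [B [B [C [D a]]] ** [C [D a]]] :: [A [B [C [D a]]] :: [A [B [C [D id]]] :: [A [B [C [D a]]]]]]]] ^ [A [B [B [C [D a]]] ** [C [D a]]] :: [A [B [C [D id]]]]]]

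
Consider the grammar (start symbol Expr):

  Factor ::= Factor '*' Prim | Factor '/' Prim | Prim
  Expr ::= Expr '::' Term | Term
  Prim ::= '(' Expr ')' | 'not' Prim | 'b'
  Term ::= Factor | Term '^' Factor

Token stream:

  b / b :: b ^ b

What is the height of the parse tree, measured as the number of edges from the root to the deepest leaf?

[Expr [Expr [Term [Factor [Factor [Prim b]] / [Prim b]]]] :: [Term [Term [Factor [Prim b]]] ^ [Factor [Prim b]]]]

6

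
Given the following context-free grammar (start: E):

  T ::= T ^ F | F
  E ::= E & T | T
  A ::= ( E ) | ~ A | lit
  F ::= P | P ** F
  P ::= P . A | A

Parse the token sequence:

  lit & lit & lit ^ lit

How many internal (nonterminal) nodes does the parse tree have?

[E [E [E [T [F [P [A lit]]]]] & [T [F [P [A lit]]]]] & [T [T [F [P [A lit]]]] ^ [F [P [A lit]]]]]

19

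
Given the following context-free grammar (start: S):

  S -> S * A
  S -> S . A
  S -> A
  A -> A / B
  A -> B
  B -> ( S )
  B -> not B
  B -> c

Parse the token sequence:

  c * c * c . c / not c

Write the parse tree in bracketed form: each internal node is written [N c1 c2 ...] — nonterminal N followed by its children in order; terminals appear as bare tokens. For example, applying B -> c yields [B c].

[S [S [S [S [A [B c]]] * [A [B c]]] * [A [B c]]] . [A [A [B c]] / [B not [B c]]]]

S
S . A
S * A . A
S * A * A . A
A * A * A . A
B * A * A . A
c * A * A . A
c * B * A . A
c * c * A . A
c * c * B . A
c * c * c . A
c * c * c . A / B
c * c * c . B / B
c * c * c . c / B
c * c * c . c / not B
c * c * c . c / not c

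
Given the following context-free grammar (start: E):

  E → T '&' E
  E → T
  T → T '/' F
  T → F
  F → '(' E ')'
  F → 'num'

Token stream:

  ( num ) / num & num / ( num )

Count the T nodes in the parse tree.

6

[E [T [T [F ( [E [T [F num]]] )]] / [F num]] & [E [T [T [F num]] / [F ( [E [T [F num]]] )]]]]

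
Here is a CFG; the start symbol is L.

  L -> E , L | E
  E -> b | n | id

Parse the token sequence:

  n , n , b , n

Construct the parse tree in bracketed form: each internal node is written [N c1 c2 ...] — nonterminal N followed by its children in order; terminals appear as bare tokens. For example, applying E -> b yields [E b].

[L [E n] , [L [E n] , [L [E b] , [L [E n]]]]]

L
E , L
n , L
n , E , L
n , n , L
n , n , E , L
n , n , b , L
n , n , b , E
n , n , b , n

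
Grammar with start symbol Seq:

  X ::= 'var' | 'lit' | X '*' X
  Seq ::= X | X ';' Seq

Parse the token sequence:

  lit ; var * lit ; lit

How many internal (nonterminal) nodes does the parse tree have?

[Seq [X lit] ; [Seq [X [X var] * [X lit]] ; [Seq [X lit]]]]

8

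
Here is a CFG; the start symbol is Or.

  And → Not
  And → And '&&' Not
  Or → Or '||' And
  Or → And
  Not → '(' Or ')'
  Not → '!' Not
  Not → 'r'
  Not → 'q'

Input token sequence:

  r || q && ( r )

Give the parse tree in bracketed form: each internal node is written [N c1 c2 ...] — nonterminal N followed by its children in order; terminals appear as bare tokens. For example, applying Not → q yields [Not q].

Or
Or || And
And || And
Not || And
r || And
r || And && Not
r || Not && Not
r || q && Not
r || q && ( Or )
r || q && ( And )
r || q && ( Not )
r || q && ( r )

[Or [Or [And [Not r]]] || [And [And [Not q]] && [Not ( [Or [And [Not r]]] )]]]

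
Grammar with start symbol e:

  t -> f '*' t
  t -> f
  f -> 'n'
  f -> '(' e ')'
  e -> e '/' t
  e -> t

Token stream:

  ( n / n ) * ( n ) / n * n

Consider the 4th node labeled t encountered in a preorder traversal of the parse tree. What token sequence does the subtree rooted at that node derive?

( n )

[e [e [t [f ( [e [e [t [f n]]] / [t [f n]]] )] * [t [f ( [e [t [f n]]] )]]]] / [t [f n] * [t [f n]]]]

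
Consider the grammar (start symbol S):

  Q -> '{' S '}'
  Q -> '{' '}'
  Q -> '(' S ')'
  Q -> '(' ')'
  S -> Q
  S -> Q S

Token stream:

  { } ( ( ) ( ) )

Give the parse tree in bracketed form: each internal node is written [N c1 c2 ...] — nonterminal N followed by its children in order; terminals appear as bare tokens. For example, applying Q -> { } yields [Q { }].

[S [Q { }] [S [Q ( [S [Q ( )] [S [Q ( )]]] )]]]

S
Q S
{ } S
{ } Q
{ } ( S )
{ } ( Q S )
{ } ( ( ) S )
{ } ( ( ) Q )
{ } ( ( ) ( ) )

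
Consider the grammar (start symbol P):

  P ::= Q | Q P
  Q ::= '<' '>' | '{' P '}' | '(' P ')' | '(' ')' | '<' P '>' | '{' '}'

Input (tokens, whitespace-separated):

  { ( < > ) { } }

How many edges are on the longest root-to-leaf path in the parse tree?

[P [Q { [P [Q ( [P [Q < >]] )] [P [Q { }]]] }]]

6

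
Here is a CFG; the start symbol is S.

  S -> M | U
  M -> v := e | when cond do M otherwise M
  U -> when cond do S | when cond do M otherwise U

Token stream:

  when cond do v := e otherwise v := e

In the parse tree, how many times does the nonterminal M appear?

[S [M when cond do [M v := e] otherwise [M v := e]]]

3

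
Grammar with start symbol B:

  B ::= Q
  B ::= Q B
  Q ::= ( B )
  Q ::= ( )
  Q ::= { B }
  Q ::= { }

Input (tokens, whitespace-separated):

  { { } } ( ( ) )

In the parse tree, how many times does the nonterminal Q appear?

[B [Q { [B [Q { }]] }] [B [Q ( [B [Q ( )]] )]]]

4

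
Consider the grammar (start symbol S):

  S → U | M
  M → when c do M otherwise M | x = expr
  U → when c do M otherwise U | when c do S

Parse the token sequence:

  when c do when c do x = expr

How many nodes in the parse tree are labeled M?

1

[S [U when c do [S [U when c do [S [M x = expr]]]]]]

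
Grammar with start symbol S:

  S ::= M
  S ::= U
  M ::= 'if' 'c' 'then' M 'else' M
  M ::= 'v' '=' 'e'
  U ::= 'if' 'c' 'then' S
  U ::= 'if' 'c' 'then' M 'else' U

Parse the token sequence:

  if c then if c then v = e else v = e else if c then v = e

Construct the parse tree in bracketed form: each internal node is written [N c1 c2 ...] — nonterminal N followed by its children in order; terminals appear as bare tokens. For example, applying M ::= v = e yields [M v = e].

S
U
if c then M else U
if c then if c then M else M else U
if c then if c then v = e else M else U
if c then if c then v = e else v = e else U
if c then if c then v = e else v = e else if c then S
if c then if c then v = e else v = e else if c then M
if c then if c then v = e else v = e else if c then v = e

[S [U if c then [M if c then [M v = e] else [M v = e]] else [U if c then [S [M v = e]]]]]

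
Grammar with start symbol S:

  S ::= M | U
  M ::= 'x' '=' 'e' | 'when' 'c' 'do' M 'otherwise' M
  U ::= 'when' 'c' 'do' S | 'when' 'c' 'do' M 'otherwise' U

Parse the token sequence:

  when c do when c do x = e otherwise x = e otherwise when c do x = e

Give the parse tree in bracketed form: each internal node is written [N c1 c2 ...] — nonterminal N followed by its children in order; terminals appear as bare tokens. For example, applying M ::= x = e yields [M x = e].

S
U
when c do M otherwise U
when c do when c do M otherwise M otherwise U
when c do when c do x = e otherwise M otherwise U
when c do when c do x = e otherwise x = e otherwise U
when c do when c do x = e otherwise x = e otherwise when c do S
when c do when c do x = e otherwise x = e otherwise when c do M
when c do when c do x = e otherwise x = e otherwise when c do x = e

[S [U when c do [M when c do [M x = e] otherwise [M x = e]] otherwise [U when c do [S [M x = e]]]]]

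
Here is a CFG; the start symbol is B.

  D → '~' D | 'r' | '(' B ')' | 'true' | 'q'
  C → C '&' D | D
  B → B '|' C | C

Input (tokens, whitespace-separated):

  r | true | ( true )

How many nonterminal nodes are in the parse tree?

12

[B [B [B [C [D r]]] | [C [D true]]] | [C [D ( [B [C [D true]]] )]]]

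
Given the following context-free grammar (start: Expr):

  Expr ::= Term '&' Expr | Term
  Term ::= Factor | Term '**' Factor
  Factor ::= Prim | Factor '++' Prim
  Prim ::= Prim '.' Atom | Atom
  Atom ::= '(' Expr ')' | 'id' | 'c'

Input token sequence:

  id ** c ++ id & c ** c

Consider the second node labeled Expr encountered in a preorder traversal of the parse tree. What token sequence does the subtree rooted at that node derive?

c ** c

[Expr [Term [Term [Factor [Prim [Atom id]]]] ** [Factor [Factor [Prim [Atom c]]] ++ [Prim [Atom id]]]] & [Expr [Term [Term [Factor [Prim [Atom c]]]] ** [Factor [Prim [Atom c]]]]]]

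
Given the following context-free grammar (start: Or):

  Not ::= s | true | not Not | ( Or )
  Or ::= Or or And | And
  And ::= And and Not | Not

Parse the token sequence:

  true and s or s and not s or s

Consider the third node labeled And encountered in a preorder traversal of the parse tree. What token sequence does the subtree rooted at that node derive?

s and not s

[Or [Or [Or [And [And [Not true]] and [Not s]]] or [And [And [Not s]] and [Not not [Not s]]]] or [And [Not s]]]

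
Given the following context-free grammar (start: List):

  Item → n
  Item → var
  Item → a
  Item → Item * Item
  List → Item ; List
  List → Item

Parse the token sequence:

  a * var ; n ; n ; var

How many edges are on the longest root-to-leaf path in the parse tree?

5

[List [Item [Item a] * [Item var]] ; [List [Item n] ; [List [Item n] ; [List [Item var]]]]]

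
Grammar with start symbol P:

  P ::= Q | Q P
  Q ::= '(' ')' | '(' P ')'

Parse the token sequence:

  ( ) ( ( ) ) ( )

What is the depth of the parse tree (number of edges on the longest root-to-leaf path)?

5

[P [Q ( )] [P [Q ( [P [Q ( )]] )] [P [Q ( )]]]]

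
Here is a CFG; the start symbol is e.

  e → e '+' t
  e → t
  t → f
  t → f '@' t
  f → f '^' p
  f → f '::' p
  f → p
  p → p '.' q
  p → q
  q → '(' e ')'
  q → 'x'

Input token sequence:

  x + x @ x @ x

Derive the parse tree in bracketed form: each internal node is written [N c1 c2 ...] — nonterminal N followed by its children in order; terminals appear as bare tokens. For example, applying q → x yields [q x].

e
e + t
t + t
f + t
p + t
q + t
x + t
x + f @ t
x + p @ t
x + q @ t
x + x @ t
x + x @ f @ t
x + x @ p @ t
x + x @ q @ t
x + x @ x @ t
x + x @ x @ f
x + x @ x @ p
x + x @ x @ q
x + x @ x @ x

[e [e [t [f [p [q x]]]]] + [t [f [p [q x]]] @ [t [f [p [q x]]] @ [t [f [p [q x]]]]]]]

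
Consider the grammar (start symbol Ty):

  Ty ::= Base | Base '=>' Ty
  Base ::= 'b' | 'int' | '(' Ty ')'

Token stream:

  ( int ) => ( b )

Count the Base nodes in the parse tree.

[Ty [Base ( [Ty [Base int]] )] => [Ty [Base ( [Ty [Base b]] )]]]

4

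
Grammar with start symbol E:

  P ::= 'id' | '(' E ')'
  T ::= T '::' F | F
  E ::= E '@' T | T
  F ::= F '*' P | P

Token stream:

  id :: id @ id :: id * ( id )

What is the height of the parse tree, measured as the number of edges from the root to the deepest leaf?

[E [E [T [T [F [P id]]] :: [F [P id]]]] @ [T [T [F [P id]]] :: [F [F [P id]] * [P ( [E [T [F [P id]]]] )]]]]

8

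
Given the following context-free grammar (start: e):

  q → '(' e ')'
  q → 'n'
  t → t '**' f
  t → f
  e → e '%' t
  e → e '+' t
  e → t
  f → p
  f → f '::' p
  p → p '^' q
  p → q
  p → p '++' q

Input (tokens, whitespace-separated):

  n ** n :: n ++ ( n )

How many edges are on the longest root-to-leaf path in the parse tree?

10

[e [t [t [f [p [q n]]]] ** [f [f [p [q n]]] :: [p [p [q n]] ++ [q ( [e [t [f [p [q n]]]]] )]]]]]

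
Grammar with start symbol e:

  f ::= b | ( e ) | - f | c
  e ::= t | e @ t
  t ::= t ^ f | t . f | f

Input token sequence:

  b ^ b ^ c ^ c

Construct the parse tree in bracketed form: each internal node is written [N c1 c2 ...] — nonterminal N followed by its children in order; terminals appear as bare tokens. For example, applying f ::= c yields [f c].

e
t
t ^ f
t ^ f ^ f
t ^ f ^ f ^ f
f ^ f ^ f ^ f
b ^ f ^ f ^ f
b ^ b ^ f ^ f
b ^ b ^ c ^ f
b ^ b ^ c ^ c

[e [t [t [t [t [f b]] ^ [f b]] ^ [f c]] ^ [f c]]]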